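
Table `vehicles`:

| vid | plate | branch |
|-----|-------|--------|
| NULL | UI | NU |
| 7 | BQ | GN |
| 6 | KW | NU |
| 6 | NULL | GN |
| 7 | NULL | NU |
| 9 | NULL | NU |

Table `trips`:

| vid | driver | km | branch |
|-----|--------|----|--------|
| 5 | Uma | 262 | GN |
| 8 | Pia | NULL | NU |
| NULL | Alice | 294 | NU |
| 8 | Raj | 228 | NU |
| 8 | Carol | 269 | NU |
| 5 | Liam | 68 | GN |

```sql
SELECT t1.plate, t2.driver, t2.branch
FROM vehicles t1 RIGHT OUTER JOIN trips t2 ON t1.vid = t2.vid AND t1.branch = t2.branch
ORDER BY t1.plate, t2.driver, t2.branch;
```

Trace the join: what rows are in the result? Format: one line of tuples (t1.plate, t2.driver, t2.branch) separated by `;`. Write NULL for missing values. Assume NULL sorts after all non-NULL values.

(NULL, Alice, NU); (NULL, Carol, NU); (NULL, Liam, GN); (NULL, Pia, NU); (NULL, Raj, NU); (NULL, Uma, GN)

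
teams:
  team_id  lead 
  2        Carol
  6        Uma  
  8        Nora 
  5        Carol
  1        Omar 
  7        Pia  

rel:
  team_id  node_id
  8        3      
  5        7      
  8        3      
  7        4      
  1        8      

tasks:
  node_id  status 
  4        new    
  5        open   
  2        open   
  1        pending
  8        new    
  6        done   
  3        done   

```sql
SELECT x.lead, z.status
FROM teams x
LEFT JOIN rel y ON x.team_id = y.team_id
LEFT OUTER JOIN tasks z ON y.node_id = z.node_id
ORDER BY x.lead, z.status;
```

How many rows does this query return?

7

Step 1 — x LEFT JOIN y on team_id → 7 row(s).
Then LEFT JOIN `tasks z` on node_id: each of those 7 rows is kept; rows whose y.node_id has no match in z get NULL for z's columns.
Result: 7 row(s).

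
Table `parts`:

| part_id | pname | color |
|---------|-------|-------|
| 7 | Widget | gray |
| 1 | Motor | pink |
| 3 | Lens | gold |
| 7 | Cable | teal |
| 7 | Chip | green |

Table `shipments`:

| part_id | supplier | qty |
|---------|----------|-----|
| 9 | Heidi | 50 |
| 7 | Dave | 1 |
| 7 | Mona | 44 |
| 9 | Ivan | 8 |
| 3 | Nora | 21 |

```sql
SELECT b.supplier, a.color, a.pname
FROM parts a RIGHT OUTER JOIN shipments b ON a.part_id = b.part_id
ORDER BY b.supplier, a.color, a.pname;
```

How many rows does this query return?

RIGHT JOIN keeps every row from `shipments`; unmatched rows get NULL for `parts`'s columns.
Matching on a.part_id = b.part_id.
Matched pairs: 7; unmatched b rows kept: 2.
Total: 7 matched + 2 padded = 9 rows.

9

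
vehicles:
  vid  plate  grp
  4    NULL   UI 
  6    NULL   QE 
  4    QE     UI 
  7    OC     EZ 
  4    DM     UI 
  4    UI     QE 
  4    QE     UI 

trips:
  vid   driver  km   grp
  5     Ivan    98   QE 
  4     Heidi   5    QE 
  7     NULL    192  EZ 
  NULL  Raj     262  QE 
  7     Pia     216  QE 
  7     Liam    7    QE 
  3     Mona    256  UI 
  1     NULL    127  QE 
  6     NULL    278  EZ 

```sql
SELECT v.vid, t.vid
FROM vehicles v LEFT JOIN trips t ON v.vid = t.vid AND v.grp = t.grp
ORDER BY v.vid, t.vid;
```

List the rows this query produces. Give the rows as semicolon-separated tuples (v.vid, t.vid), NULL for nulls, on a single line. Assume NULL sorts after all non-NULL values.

(4, 4); (4, NULL); (4, NULL); (4, NULL); (4, NULL); (6, NULL); (7, 7)

LEFT JOIN keeps every row from `vehicles`; unmatched rows get NULL for `trips`'s columns.
Matching on v.vid = t.vid AND v.grp = t.grp. A NULL in a compared column never satisfies the condition.
- v (vid=4, grp=UI) has no partner → padded with NULL.
- v (vid=6, grp=QE) has no partner → padded with NULL.
- v (vid=4, grp=UI) has no partner → padded with NULL.
- v (vid=7, grp=EZ) pairs with 1 row(s) of t.
- v (vid=4, grp=UI) has no partner → padded with NULL.
- v (vid=4, grp=QE) pairs with 1 row(s) of t.
- v (vid=4, grp=UI) has no partner → padded with NULL.
After projecting and ordering:
v.vid | t.vid
4 | 4
4 | NULL
4 | NULL
4 | NULL
4 | NULL
6 | NULL
7 | 7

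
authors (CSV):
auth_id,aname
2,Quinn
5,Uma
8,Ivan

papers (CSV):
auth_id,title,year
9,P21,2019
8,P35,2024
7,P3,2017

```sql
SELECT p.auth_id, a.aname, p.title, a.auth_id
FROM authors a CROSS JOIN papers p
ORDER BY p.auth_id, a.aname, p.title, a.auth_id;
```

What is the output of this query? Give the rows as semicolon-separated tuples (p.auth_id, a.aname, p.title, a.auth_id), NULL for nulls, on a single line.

(7, Ivan, P3, 8); (7, Quinn, P3, 2); (7, Uma, P3, 5); (8, Ivan, P35, 8); (8, Quinn, P35, 2); (8, Uma, P35, 5); (9, Ivan, P21, 8); (9, Quinn, P21, 2); (9, Uma, P21, 5)

CROSS JOIN pairs every row of `authors` with every row of `papers`: 3 × 3 = 9 rows.
After projecting and ordering:
p.auth_id | a.aname | p.title | a.auth_id
7 | Ivan | P3 | 8
7 | Quinn | P3 | 2
7 | Uma | P3 | 5
8 | Ivan | P35 | 8
8 | Quinn | P35 | 2
8 | Uma | P35 | 5
9 | Ivan | P21 | 8
9 | Quinn | P21 | 2
9 | Uma | P21 | 5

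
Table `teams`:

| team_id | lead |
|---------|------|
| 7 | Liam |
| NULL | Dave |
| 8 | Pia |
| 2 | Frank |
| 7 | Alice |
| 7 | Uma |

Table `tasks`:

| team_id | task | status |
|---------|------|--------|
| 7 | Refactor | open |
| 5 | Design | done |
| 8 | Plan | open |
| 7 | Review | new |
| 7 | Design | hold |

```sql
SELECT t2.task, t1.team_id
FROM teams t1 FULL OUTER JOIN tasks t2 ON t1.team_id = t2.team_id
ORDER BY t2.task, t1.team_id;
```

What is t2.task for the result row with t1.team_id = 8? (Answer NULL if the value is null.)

Plan

FULL OUTER JOIN keeps every row from both sides; unmatched rows get NULL for the other side's columns.
Matching on t1.team_id = t2.team_id. A NULL in a compared column never satisfies the condition.
Matched pairs: 10; unmatched t1 rows kept: 2; unmatched t2 rows kept: 1.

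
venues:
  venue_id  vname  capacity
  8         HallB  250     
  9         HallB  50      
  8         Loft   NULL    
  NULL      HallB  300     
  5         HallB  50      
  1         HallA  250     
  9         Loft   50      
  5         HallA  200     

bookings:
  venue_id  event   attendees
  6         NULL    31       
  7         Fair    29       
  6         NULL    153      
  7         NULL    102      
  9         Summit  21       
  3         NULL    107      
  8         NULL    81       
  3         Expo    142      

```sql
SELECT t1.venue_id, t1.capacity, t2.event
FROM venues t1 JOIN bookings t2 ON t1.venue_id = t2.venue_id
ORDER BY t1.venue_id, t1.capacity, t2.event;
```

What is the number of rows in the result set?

4

INNER JOIN keeps only pairs where the ON condition holds.
Matching on t1.venue_id = t2.venue_id. A NULL in a compared column never satisfies the condition.
- t1 (venue_id=8) pairs with 1 row(s) of t2.
- t1 (venue_id=9) pairs with 1 row(s) of t2.
- t1 (venue_id=8) pairs with 1 row(s) of t2.
- t1 (venue_id=NULL) has no partner → excluded.
- t1 (venue_id=5) has no partner → excluded.
- t1 (venue_id=1) has no partner → excluded.
- t1 (venue_id=9) pairs with 1 row(s) of t2.
- t1 (venue_id=5) has no partner → excluded.
Total: 4 rows.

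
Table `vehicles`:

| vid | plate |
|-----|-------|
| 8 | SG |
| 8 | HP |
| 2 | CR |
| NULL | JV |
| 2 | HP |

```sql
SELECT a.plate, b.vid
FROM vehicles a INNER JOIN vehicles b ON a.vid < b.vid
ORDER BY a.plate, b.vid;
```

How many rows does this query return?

4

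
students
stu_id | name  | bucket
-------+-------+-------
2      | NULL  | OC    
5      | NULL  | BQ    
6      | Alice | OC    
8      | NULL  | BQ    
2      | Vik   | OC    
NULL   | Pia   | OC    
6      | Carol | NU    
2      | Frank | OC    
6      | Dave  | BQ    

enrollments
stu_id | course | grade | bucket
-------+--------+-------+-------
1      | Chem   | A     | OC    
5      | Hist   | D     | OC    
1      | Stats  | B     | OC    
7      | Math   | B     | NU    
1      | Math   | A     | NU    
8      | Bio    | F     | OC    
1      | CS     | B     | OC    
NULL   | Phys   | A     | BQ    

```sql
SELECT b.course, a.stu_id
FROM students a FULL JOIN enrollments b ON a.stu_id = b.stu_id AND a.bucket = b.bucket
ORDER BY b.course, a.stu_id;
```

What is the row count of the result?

FULL OUTER JOIN keeps every row from both sides; unmatched rows get NULL for the other side's columns.
Matching on a.stu_id = b.stu_id AND a.bucket = b.bucket. A NULL in a compared column never satisfies the condition.
Matched pairs: 0; unmatched a rows kept: 9; unmatched b rows kept: 8.
Total: 0 matched + 17 padded = 17 rows.

17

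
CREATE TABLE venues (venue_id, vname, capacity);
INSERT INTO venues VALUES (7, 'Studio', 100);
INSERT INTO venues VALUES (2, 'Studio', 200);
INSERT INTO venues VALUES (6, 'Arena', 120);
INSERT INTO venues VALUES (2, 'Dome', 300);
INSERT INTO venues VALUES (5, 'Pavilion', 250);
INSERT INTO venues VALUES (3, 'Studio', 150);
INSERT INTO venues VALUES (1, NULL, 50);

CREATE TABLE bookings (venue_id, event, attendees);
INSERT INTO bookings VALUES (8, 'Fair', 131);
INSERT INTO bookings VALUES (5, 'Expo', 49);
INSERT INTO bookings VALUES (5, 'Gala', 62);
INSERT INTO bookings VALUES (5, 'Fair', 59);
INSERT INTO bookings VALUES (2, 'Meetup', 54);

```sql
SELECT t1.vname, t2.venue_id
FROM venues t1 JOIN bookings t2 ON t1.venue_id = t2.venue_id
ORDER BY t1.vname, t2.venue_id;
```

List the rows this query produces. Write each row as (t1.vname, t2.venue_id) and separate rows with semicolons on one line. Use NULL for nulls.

(Dome, 2); (Pavilion, 5); (Pavilion, 5); (Pavilion, 5); (Studio, 2)

INNER JOIN keeps only pairs where the ON condition holds.
Matching on t1.venue_id = t2.venue_id.
- venue_id=7: no matching t2 row, dropped.
- venue_id=2: 1 matching t2 row(s), so 1 row(s) emitted.
- venue_id=6: no matching t2 row, dropped.
- venue_id=2: 1 matching t2 row(s), so 1 row(s) emitted.
- venue_id=5: 3 matching t2 row(s), so 3 row(s) emitted.
- venue_id=3: no matching t2 row, dropped.
- venue_id=1: no matching t2 row, dropped.
After projecting and ordering:
t1.vname | t2.venue_id
Dome | 2
Pavilion | 5
Pavilion | 5
Pavilion | 5
Studio | 2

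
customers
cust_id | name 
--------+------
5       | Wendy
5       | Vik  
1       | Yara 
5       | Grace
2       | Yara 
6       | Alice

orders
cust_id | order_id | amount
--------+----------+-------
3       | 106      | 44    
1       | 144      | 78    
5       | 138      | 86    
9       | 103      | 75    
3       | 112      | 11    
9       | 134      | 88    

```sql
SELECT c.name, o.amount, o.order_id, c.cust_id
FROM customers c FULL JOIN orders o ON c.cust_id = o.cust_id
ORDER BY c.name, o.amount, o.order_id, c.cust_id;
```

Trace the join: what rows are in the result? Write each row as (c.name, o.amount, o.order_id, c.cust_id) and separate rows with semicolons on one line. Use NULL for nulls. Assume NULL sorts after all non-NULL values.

FULL OUTER JOIN keeps every row from both sides; unmatched rows get NULL for the other side's columns.
Matching on c.cust_id = o.cust_id.
Matched pairs: 4; unmatched c rows kept: 2; unmatched o rows kept: 4.

(Alice, NULL, NULL, 6); (Grace, 86, 138, 5); (Vik, 86, 138, 5); (Wendy, 86, 138, 5); (Yara, 78, 144, 1); (Yara, NULL, NULL, 2); (NULL, 11, 112, NULL); (NULL, 44, 106, NULL); (NULL, 75, 103, NULL); (NULL, 88, 134, NULL)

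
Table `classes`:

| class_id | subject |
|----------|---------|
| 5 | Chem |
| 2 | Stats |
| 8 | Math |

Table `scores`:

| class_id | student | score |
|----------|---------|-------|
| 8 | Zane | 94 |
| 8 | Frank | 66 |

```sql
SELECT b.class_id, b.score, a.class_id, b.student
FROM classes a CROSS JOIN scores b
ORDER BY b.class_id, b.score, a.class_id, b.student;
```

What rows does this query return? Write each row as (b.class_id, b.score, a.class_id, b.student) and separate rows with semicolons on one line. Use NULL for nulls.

(8, 66, 2, Frank); (8, 66, 5, Frank); (8, 66, 8, Frank); (8, 94, 2, Zane); (8, 94, 5, Zane); (8, 94, 8, Zane)

CROSS JOIN pairs every row of `classes` with every row of `scores`: 3 × 2 = 6 rows.
After projecting and ordering:
b.class_id | b.score | a.class_id | b.student
8 | 66 | 2 | Frank
8 | 66 | 5 | Frank
8 | 66 | 8 | Frank
8 | 94 | 2 | Zane
8 | 94 | 5 | Zane
8 | 94 | 8 | Zane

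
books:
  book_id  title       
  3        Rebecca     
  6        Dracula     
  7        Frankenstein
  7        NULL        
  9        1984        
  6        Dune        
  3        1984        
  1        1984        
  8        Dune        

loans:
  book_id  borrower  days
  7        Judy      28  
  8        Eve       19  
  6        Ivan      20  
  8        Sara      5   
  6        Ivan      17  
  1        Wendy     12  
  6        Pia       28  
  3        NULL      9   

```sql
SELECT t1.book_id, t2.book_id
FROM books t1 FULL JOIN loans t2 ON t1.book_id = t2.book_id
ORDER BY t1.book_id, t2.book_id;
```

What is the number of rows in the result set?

14

FULL OUTER JOIN keeps every row from both sides; unmatched rows get NULL for the other side's columns.
Matching on t1.book_id = t2.book_id.
Matched pairs: 13; unmatched t1 rows kept: 1; unmatched t2 rows kept: 0.
Total: 13 matched + 1 padded = 14 rows.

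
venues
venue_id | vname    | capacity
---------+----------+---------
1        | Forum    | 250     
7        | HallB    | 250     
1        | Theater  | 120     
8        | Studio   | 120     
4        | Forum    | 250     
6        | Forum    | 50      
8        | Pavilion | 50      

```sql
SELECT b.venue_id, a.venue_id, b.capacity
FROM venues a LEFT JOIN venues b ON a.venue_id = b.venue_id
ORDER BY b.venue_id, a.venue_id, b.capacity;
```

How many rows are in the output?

11

LEFT JOIN keeps every row from `venues a`; unmatched rows get NULL for `venues b`'s columns.
Matching on a.venue_id = b.venue_id.
- a row (venue_id=1): matches 2 b row(s) → 2 output row(s).
- a row (venue_id=7): matches 1 b row(s) → 1 output row(s).
- a row (venue_id=1): matches 2 b row(s) → 2 output row(s).
- a row (venue_id=8): matches 2 b row(s) → 2 output row(s).
- a row (venue_id=4): matches 1 b row(s) → 1 output row(s).
- a row (venue_id=6): matches 1 b row(s) → 1 output row(s).
- a row (venue_id=8): matches 2 b row(s) → 2 output row(s).
Total: 11 rows.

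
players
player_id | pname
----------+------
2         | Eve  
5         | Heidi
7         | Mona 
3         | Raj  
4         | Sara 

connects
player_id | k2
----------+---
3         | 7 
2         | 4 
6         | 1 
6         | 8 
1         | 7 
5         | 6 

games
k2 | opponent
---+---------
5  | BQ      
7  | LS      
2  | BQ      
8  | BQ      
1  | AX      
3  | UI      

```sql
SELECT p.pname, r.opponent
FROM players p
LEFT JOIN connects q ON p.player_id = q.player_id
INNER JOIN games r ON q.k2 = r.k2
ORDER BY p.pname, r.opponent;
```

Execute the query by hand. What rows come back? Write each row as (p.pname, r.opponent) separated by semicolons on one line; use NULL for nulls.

(Raj, LS)

Step 1 — p LEFT JOIN q on player_id → 5 row(s).
Then INNER JOIN `games r` on k2: keep only rows whose q.k2 appears in r.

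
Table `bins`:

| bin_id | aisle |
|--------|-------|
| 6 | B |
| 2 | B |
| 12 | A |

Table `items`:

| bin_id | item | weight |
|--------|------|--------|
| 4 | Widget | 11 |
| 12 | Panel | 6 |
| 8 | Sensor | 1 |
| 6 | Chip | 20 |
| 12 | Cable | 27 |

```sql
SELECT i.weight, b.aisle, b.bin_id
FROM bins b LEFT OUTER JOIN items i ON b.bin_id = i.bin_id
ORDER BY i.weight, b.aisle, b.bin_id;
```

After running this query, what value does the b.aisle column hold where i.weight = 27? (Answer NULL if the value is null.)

LEFT JOIN keeps every row from `bins`; unmatched rows get NULL for `items`'s columns.
Matching on b.bin_id = i.bin_id.
- bin_id=6: 1 matching i row(s), so 1 row(s) emitted.
- bin_id=2: no i row matches, row kept with i columns NULL.
- bin_id=12: 2 matching i row(s), so 2 row(s) emitted.

A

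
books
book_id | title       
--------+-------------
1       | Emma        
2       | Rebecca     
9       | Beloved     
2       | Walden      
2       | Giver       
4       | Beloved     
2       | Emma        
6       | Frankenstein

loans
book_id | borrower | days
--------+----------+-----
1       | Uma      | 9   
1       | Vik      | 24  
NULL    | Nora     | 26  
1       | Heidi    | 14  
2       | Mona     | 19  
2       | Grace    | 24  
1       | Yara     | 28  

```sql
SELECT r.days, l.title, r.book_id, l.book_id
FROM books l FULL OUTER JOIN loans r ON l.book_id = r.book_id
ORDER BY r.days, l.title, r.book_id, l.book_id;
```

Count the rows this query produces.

FULL OUTER JOIN keeps every row from both sides; unmatched rows get NULL for the other side's columns.
Matching on l.book_id = r.book_id. A NULL in a compared column never satisfies the condition.
Matched pairs: 12; unmatched l rows kept: 3; unmatched r rows kept: 1.
Total: 12 matched + 4 padded = 16 rows.

16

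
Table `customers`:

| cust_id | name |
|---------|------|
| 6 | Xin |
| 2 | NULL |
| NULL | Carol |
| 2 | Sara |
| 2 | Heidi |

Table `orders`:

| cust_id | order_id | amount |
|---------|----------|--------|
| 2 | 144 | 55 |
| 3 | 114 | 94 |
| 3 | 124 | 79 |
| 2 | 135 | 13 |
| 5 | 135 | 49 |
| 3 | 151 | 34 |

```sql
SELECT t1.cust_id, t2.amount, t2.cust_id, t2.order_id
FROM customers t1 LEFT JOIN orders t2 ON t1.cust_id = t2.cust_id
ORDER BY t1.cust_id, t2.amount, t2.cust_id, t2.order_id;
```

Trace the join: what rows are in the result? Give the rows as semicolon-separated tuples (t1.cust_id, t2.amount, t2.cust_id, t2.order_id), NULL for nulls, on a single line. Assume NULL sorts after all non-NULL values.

(2, 13, 2, 135); (2, 13, 2, 135); (2, 13, 2, 135); (2, 55, 2, 144); (2, 55, 2, 144); (2, 55, 2, 144); (6, NULL, NULL, NULL); (NULL, NULL, NULL, NULL)

LEFT JOIN keeps every row from `customers`; unmatched rows get NULL for `orders`'s columns.
Matching on t1.cust_id = t2.cust_id. A NULL in a compared column never satisfies the condition.
Matched pairs: 6; unmatched t1 rows kept: 2.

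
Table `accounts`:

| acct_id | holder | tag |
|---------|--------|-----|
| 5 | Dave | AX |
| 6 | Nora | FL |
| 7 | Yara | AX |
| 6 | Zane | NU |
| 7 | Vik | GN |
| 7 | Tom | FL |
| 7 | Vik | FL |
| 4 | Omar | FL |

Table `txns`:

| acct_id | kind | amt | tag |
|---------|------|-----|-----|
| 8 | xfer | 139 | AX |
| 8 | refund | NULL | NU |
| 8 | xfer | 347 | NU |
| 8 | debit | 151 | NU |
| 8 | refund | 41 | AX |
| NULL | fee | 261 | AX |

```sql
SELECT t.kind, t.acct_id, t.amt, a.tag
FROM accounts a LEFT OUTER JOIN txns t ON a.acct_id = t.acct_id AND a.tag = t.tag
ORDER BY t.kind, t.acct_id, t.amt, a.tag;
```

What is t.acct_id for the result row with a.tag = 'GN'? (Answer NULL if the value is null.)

NULL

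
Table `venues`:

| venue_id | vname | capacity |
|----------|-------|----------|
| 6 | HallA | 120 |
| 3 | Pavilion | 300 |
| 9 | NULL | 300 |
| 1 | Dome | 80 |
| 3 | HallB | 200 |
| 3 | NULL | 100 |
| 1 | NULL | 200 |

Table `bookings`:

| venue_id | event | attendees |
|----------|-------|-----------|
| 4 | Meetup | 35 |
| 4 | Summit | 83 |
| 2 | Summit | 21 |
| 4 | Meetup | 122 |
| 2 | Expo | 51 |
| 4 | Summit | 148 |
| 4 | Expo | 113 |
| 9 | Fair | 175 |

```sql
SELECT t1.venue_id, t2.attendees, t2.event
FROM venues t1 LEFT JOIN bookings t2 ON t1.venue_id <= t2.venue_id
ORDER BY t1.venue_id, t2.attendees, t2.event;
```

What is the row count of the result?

36

LEFT JOIN keeps every row from `venues`; unmatched rows get NULL for `bookings`'s columns.
Matching on t1.venue_id <= t2.venue_id.
Matched pairs: 36; unmatched t1 rows kept: 0.
Total: 36 rows.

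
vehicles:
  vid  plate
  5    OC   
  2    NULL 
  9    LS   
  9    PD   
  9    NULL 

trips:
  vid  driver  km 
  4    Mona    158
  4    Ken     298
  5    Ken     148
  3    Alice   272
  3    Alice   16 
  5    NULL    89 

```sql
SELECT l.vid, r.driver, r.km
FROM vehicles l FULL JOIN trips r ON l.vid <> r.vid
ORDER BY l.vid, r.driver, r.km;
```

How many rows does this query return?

28

FULL OUTER JOIN keeps every row from both sides; unmatched rows get NULL for the other side's columns.
Matching on l.vid <> r.vid.
Matched pairs: 28; unmatched l rows kept: 0; unmatched r rows kept: 0.
Total: 28 rows.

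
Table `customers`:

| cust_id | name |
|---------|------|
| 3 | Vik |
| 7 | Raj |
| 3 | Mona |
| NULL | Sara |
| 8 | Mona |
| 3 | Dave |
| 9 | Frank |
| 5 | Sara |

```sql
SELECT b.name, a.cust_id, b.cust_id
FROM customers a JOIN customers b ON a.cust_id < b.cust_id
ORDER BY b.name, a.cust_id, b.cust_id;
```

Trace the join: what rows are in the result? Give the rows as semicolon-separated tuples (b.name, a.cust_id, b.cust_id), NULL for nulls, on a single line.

INNER JOIN keeps only pairs where the ON condition holds.
Matching on a.cust_id < b.cust_id. A NULL in a compared column never satisfies the condition.
Matched pairs: 18.

(Frank, 3, 9); (Frank, 3, 9); (Frank, 3, 9); (Frank, 5, 9); (Frank, 7, 9); (Frank, 8, 9); (Mona, 3, 8); (Mona, 3, 8); (Mona, 3, 8); (Mona, 5, 8); (Mona, 7, 8); (Raj, 3, 7); (Raj, 3, 7); (Raj, 3, 7); (Raj, 5, 7); (Sara, 3, 5); (Sara, 3, 5); (Sara, 3, 5)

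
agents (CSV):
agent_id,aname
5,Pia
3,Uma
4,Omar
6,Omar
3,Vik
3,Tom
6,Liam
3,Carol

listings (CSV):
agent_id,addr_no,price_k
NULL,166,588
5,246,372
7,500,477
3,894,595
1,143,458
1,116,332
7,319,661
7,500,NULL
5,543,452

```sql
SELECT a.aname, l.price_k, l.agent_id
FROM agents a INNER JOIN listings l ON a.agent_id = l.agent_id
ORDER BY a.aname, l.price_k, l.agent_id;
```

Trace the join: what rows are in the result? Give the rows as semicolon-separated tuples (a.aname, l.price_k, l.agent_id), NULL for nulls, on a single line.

INNER JOIN keeps only pairs where the ON condition holds.
Matching on a.agent_id = l.agent_id. A NULL in a compared column never satisfies the condition.
- a (agent_id=5) pairs with 2 row(s) of l.
- a (agent_id=3) pairs with 1 row(s) of l.
- a (agent_id=4) has no partner → excluded.
- a (agent_id=6) has no partner → excluded.
- a (agent_id=3) pairs with 1 row(s) of l.
- a (agent_id=3) pairs with 1 row(s) of l.
- a (agent_id=6) has no partner → excluded.
- a (agent_id=3) pairs with 1 row(s) of l.
After projecting and ordering:
a.aname | l.price_k | l.agent_id
Carol | 595 | 3
Pia | 372 | 5
Pia | 452 | 5
Tom | 595 | 3
Uma | 595 | 3
Vik | 595 | 3

(Carol, 595, 3); (Pia, 372, 5); (Pia, 452, 5); (Tom, 595, 3); (Uma, 595, 3); (Vik, 595, 3)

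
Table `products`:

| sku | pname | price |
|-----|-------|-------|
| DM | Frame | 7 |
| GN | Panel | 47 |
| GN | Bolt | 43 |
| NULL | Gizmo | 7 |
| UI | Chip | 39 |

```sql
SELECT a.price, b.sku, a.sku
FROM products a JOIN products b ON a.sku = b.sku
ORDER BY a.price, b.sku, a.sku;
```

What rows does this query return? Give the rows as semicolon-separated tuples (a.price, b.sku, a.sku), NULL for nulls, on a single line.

(7, DM, DM); (39, UI, UI); (43, GN, GN); (43, GN, GN); (47, GN, GN); (47, GN, GN)

INNER JOIN keeps only pairs where the ON condition holds.
Matching on a.sku = b.sku. A NULL in a compared column never satisfies the condition.
- a (sku=DM) pairs with 1 row(s) of b.
- a (sku=GN) pairs with 2 row(s) of b.
- a (sku=GN) pairs with 2 row(s) of b.
- a (sku=NULL) has no partner → excluded.
- a (sku=UI) pairs with 1 row(s) of b.
After projecting and ordering:
a.price | b.sku | a.sku
7 | DM | DM
39 | UI | UI
43 | GN | GN
43 | GN | GN
47 | GN | GN
47 | GN | GN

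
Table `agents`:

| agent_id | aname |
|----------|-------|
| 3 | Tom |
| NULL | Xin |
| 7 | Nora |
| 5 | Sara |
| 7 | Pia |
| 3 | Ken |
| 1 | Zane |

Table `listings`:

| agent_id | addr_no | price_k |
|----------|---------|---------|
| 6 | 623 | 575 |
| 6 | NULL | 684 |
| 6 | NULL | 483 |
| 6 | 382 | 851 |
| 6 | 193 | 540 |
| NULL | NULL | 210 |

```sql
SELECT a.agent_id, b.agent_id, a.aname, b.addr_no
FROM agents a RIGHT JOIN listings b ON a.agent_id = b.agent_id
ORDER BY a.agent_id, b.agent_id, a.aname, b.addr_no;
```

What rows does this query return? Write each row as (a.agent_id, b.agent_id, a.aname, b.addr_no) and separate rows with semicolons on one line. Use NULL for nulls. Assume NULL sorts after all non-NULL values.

(NULL, 6, NULL, 193); (NULL, 6, NULL, 382); (NULL, 6, NULL, 623); (NULL, 6, NULL, NULL); (NULL, 6, NULL, NULL); (NULL, NULL, NULL, NULL)

RIGHT JOIN keeps every row from `listings`; unmatched rows get NULL for `agents`'s columns.
Matching on a.agent_id = b.agent_id. A NULL in a compared column never satisfies the condition.
Matched pairs: 0; unmatched b rows kept: 6.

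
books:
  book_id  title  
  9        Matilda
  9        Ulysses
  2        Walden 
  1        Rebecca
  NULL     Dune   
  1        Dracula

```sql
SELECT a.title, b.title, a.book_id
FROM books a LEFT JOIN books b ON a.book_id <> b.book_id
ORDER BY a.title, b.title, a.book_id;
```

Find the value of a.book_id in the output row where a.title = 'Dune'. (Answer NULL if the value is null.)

LEFT JOIN keeps every row from `books a`; unmatched rows get NULL for `books b`'s columns.
Matching on a.book_id <> b.book_id. A NULL in a compared column never satisfies the condition.
- a (book_id=9) pairs with 3 row(s) of b.
- a (book_id=9) pairs with 3 row(s) of b.
- a (book_id=2) pairs with 4 row(s) of b.
- a (book_id=1) pairs with 3 row(s) of b.
- a (book_id=NULL) has no partner → padded with NULL.
- a (book_id=1) pairs with 3 row(s) of b.

NULL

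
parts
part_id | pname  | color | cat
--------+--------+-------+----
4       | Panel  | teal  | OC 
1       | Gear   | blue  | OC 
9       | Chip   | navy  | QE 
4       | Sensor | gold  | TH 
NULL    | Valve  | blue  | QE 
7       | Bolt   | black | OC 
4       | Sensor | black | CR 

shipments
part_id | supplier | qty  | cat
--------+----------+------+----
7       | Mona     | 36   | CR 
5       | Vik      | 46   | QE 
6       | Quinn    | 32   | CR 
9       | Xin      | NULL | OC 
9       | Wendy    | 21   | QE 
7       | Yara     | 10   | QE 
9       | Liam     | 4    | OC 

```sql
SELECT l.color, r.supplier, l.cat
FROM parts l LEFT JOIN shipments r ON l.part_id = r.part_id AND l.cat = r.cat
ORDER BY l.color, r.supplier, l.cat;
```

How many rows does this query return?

7

LEFT JOIN keeps every row from `parts`; unmatched rows get NULL for `shipments`'s columns.
Matching on l.part_id = r.part_id AND l.cat = r.cat. A NULL in a compared column never satisfies the condition.
- l (part_id=4, cat=OC) has no partner → padded with NULL.
- l (part_id=1, cat=OC) has no partner → padded with NULL.
- l (part_id=9, cat=QE) pairs with 1 row(s) of r.
- l (part_id=4, cat=TH) has no partner → padded with NULL.
- l (part_id=NULL, cat=QE) has no partner → padded with NULL.
- l (part_id=7, cat=OC) has no partner → padded with NULL.
- l (part_id=4, cat=CR) has no partner → padded with NULL.
Total: 1 matched + 6 padded = 7 rows.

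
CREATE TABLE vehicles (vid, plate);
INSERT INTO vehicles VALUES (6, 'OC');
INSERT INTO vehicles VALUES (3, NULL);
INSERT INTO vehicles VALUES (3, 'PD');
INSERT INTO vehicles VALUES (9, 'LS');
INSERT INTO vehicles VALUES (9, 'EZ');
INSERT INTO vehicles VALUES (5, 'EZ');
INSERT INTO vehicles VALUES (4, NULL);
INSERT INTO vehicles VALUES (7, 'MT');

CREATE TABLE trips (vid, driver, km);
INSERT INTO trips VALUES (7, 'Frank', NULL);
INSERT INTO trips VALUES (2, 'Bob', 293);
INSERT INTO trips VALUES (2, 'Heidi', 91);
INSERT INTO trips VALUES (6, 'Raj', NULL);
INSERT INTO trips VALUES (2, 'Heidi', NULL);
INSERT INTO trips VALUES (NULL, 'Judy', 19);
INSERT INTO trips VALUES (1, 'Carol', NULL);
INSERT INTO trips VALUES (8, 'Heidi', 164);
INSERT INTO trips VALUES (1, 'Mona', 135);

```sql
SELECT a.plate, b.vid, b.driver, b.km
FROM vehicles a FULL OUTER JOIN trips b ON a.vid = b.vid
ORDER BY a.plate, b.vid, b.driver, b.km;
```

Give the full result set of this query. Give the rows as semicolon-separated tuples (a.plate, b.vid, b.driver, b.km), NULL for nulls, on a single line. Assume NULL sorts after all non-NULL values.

FULL OUTER JOIN keeps every row from both sides; unmatched rows get NULL for the other side's columns.
Matching on a.vid = b.vid. A NULL in a compared column never satisfies the condition.
Matched pairs: 2; unmatched a rows kept: 6; unmatched b rows kept: 7.

(EZ, NULL, NULL, NULL); (EZ, NULL, NULL, NULL); (LS, NULL, NULL, NULL); (MT, 7, Frank, NULL); (OC, 6, Raj, NULL); (PD, NULL, NULL, NULL); (NULL, 1, Carol, NULL); (NULL, 1, Mona, 135); (NULL, 2, Bob, 293); (NULL, 2, Heidi, 91); (NULL, 2, Heidi, NULL); (NULL, 8, Heidi, 164); (NULL, NULL, Judy, 19); (NULL, NULL, NULL, NULL); (NULL, NULL, NULL, NULL)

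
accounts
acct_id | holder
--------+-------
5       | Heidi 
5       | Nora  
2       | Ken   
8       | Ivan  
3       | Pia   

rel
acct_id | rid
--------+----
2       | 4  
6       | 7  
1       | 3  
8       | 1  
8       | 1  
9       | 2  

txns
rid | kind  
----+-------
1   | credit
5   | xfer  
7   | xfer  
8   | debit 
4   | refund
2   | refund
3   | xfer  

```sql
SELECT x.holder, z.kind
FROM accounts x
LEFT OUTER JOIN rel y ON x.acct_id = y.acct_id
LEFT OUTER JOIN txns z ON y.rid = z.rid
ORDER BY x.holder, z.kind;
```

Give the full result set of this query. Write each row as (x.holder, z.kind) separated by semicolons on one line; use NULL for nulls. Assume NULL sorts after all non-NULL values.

Joins associate left-to-right: accounts LEFT JOIN rel on acct_id gives 6 intermediate row(s).
Then LEFT JOIN `txns z` on rid: each of those 6 rows is kept; rows whose y.rid has no match in z get NULL for z's columns.

(Heidi, NULL); (Ivan, credit); (Ivan, credit); (Ken, refund); (Nora, NULL); (Pia, NULL)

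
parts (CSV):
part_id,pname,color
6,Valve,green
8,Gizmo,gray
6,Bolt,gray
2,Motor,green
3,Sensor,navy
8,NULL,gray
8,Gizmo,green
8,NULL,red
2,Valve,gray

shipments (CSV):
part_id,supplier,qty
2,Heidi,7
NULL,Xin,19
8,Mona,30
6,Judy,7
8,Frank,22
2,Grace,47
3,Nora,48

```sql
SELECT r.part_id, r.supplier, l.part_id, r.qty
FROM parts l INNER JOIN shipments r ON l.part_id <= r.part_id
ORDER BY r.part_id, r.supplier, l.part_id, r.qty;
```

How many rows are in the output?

INNER JOIN keeps only pairs where the ON condition holds.
Matching on l.part_id <= r.part_id. A NULL in a compared column never satisfies the condition.
- part_id=6: 3 matching r row(s), so 3 row(s) emitted.
- part_id=8: 2 matching r row(s), so 2 row(s) emitted.
- part_id=6: 3 matching r row(s), so 3 row(s) emitted.
- part_id=2: 6 matching r row(s), so 6 row(s) emitted.
- part_id=3: 4 matching r row(s), so 4 row(s) emitted.
- part_id=8: 2 matching r row(s), so 2 row(s) emitted.
- part_id=8: 2 matching r row(s), so 2 row(s) emitted.
- part_id=8: 2 matching r row(s), so 2 row(s) emitted.
- part_id=2: 6 matching r row(s), so 6 row(s) emitted.
Total: 30 rows.

30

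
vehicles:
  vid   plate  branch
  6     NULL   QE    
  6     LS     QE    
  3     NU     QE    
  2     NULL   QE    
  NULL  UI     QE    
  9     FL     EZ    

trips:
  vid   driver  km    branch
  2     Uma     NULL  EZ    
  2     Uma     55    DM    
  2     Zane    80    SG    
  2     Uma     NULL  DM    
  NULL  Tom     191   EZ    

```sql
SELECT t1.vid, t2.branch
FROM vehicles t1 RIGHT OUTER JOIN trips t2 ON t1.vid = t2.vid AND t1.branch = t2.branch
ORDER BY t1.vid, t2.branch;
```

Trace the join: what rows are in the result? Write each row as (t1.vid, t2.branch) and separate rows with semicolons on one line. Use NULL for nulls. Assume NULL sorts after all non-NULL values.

RIGHT JOIN keeps every row from `trips`; unmatched rows get NULL for `vehicles`'s columns.
Matching on t1.vid = t2.vid AND t1.branch = t2.branch. A NULL in a compared column never satisfies the condition.
- t1 row (vid=6, branch=QE): no match.
- t1 row (vid=6, branch=QE): no match.
- t1 row (vid=3, branch=QE): no match.
- t1 row (vid=2, branch=QE): no match.
- t1 row (vid=NULL, branch=QE): no match.
- t1 row (vid=9, branch=EZ): no match.
- 5 t2 row(s) had no t1 match → kept, t1 columns NULL.
After projecting and ordering:
t1.vid | t2.branch
NULL | DM
NULL | DM
NULL | EZ
NULL | EZ
NULL | SG

(NULL, DM); (NULL, DM); (NULL, EZ); (NULL, EZ); (NULL, SG)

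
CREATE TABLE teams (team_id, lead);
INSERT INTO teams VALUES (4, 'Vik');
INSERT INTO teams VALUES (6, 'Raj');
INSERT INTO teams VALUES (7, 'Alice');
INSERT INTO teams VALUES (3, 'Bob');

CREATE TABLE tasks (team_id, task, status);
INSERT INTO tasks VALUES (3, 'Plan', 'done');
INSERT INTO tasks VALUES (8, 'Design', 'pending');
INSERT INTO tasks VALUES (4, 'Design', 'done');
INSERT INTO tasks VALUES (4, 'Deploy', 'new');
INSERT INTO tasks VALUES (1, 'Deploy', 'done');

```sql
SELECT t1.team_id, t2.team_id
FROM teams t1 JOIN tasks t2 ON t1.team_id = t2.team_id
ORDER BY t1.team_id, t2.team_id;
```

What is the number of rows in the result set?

3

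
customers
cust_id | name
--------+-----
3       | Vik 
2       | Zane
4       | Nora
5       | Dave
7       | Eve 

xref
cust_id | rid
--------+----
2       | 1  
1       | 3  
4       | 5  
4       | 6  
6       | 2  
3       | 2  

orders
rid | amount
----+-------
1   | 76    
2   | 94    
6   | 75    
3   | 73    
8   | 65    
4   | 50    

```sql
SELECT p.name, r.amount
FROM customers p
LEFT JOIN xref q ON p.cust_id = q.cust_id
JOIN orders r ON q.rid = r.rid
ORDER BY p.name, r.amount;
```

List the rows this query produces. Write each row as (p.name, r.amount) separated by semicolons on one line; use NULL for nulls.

Joins associate left-to-right: customers LEFT JOIN xref on cust_id gives 6 intermediate row(s).
Then INNER JOIN `orders r` on rid: keep only rows whose q.rid appears in r.

(Nora, 75); (Vik, 94); (Zane, 76)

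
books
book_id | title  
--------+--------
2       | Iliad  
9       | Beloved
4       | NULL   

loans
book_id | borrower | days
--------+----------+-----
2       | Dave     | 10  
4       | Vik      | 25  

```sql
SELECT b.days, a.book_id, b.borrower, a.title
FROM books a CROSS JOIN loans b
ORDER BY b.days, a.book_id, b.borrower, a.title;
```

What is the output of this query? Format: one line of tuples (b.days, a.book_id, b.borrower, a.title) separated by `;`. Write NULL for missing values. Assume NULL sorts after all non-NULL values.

(10, 2, Dave, Iliad); (10, 4, Dave, NULL); (10, 9, Dave, Beloved); (25, 2, Vik, Iliad); (25, 4, Vik, NULL); (25, 9, Vik, Beloved)

CROSS JOIN pairs every row of `books` with every row of `loans`: 3 × 2 = 6 rows.
After projecting and ordering:
b.days | a.book_id | b.borrower | a.title
10 | 2 | Dave | Iliad
10 | 4 | Dave | NULL
10 | 9 | Dave | Beloved
25 | 2 | Vik | Iliad
25 | 4 | Vik | NULL
25 | 9 | Vik | Beloved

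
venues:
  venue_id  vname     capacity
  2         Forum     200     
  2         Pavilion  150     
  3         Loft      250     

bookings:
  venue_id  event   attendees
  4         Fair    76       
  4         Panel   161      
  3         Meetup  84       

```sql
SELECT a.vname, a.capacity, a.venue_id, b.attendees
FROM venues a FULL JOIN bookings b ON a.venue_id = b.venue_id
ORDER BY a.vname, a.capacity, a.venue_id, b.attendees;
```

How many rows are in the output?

5

FULL OUTER JOIN keeps every row from both sides; unmatched rows get NULL for the other side's columns.
Matching on a.venue_id = b.venue_id.
- a[0] venue_id=2 → no match; kept with NULLs on the b side.
- a[1] venue_id=2 → no match; kept with NULLs on the b side.
- a[2] venue_id=3 → 1 match(es) in b → 1 row(s).
- 2 b row(s) had no a match → kept, a columns NULL.
Total: 1 matched + 4 padded = 5 rows.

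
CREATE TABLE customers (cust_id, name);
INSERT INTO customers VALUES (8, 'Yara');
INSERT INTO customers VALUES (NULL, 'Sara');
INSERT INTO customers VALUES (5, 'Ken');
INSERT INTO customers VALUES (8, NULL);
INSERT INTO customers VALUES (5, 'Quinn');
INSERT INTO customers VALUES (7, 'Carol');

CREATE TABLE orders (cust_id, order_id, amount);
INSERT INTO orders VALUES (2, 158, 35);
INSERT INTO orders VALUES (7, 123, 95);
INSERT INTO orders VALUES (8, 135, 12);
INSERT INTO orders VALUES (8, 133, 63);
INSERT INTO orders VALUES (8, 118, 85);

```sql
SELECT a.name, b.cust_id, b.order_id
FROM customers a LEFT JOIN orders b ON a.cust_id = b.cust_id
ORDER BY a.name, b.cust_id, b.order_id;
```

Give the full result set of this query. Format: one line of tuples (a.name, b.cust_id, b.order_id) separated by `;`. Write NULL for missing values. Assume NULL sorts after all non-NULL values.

(Carol, 7, 123); (Ken, NULL, NULL); (Quinn, NULL, NULL); (Sara, NULL, NULL); (Yara, 8, 118); (Yara, 8, 133); (Yara, 8, 135); (NULL, 8, 118); (NULL, 8, 133); (NULL, 8, 135)

LEFT JOIN keeps every row from `customers`; unmatched rows get NULL for `orders`'s columns.
Matching on a.cust_id = b.cust_id. A NULL in a compared column never satisfies the condition.
Matched pairs: 7; unmatched a rows kept: 3.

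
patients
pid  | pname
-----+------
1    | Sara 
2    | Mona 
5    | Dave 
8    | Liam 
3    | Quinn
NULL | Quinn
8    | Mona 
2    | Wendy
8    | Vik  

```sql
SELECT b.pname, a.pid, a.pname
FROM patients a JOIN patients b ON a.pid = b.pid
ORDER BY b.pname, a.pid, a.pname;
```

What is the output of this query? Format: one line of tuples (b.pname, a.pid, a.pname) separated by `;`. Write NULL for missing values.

INNER JOIN keeps only pairs where the ON condition holds.
Matching on a.pid = b.pid. A NULL in a compared column never satisfies the condition.
Matched pairs: 16.

(Dave, 5, Dave); (Liam, 8, Liam); (Liam, 8, Mona); (Liam, 8, Vik); (Mona, 2, Mona); (Mona, 2, Wendy); (Mona, 8, Liam); (Mona, 8, Mona); (Mona, 8, Vik); (Quinn, 3, Quinn); (Sara, 1, Sara); (Vik, 8, Liam); (Vik, 8, Mona); (Vik, 8, Vik); (Wendy, 2, Mona); (Wendy, 2, Wendy)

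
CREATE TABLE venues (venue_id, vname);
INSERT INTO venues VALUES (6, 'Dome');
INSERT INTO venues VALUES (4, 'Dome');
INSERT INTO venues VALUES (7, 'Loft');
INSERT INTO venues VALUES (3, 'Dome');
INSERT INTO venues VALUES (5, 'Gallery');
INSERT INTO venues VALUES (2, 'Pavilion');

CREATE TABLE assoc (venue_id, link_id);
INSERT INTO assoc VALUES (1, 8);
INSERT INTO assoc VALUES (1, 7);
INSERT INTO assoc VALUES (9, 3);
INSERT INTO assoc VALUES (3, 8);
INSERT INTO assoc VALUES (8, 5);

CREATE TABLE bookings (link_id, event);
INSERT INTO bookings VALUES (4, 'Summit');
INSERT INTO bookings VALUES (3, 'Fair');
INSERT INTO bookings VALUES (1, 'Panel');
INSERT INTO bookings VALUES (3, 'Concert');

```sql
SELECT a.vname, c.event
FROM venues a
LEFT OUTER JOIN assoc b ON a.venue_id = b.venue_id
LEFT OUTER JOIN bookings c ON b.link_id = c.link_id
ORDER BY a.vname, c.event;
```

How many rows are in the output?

6

Joins associate left-to-right: venues LEFT JOIN assoc on venue_id gives 6 intermediate row(s).
Then LEFT JOIN `bookings c` on link_id: each of those 6 rows is kept; rows whose b.link_id has no match in c get NULL for c's columns.
Result: 6 row(s).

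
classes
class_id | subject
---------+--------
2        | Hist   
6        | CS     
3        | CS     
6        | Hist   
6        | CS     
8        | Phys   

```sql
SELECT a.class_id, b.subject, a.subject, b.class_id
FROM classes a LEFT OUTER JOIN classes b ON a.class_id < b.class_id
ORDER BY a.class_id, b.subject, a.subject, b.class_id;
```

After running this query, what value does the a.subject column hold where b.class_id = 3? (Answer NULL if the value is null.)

LEFT JOIN keeps every row from `classes a`; unmatched rows get NULL for `classes b`'s columns.
Matching on a.class_id < b.class_id.
- a row (class_id=2): matches 5 b row(s) → 5 output row(s).
- a row (class_id=6): matches 1 b row(s) → 1 output row(s).
- a row (class_id=3): matches 4 b row(s) → 4 output row(s).
- a row (class_id=6): matches 1 b row(s) → 1 output row(s).
- a row (class_id=6): matches 1 b row(s) → 1 output row(s).
- a row (class_id=8): no match → kept, b columns NULL.

Hist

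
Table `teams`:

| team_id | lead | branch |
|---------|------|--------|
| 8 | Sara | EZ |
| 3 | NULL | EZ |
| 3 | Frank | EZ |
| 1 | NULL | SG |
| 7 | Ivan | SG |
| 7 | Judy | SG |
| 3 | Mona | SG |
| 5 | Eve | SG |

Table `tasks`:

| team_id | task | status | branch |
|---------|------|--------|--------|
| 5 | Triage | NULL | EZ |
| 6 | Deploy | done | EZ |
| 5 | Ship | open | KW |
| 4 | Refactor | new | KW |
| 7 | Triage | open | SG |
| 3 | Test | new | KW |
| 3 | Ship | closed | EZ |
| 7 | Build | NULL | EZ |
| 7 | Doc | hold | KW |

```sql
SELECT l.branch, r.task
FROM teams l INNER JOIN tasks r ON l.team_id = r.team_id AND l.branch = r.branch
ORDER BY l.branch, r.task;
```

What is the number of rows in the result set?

INNER JOIN keeps only pairs where the ON condition holds.
Matching on l.team_id = r.team_id AND l.branch = r.branch.
- l[0] team_id=8, branch=EZ → no match; dropped.
- l[1] team_id=3, branch=EZ → 1 match(es) in r → 1 row(s).
- l[2] team_id=3, branch=EZ → 1 match(es) in r → 1 row(s).
- l[3] team_id=1, branch=SG → no match; dropped.
- l[4] team_id=7, branch=SG → 1 match(es) in r → 1 row(s).
- l[5] team_id=7, branch=SG → 1 match(es) in r → 1 row(s).
- l[6] team_id=3, branch=SG → no match; dropped.
- l[7] team_id=5, branch=SG → no match; dropped.
Total: 4 rows.

4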